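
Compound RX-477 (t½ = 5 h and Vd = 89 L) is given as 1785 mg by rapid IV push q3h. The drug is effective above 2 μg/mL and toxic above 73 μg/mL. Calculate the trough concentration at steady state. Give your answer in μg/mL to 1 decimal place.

k = ln2/t½ = ln2/5 ≈ 0.138629 h⁻¹; fraction remaining f = e^(−kτ) = e^(−0.138629×3) ≈ 0.6598.
Each bolus raises the concentration by D/Vd = 1785/89 ≈ 20.056 μg/mL.
Steady-state trough Cmin,ss = C₀·f/(1−f) ≈ 20.056 × 0.6598/0.3402 ≈ 38.898 μg/mL.
Trough 38.9 μg/mL vs MEC 2 μg/mL: adequate.

38.9 μg/mL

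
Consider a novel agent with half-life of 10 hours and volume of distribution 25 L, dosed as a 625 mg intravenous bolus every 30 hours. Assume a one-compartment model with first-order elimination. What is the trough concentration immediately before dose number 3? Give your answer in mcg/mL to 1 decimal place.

3.5 mcg/mL

f = (1/2)^(τ/t½) = (1/2)^(30/10) ≈ 0.1250.
C₀ = D/Vd = 625/25 ≈ 25.000 mcg/mL.
Before the 3rd dose, 2 doses have been given. Superposition: Cmin = C₀·(f + f²).
≈ 25.000 × (0.1250 + 0.0156) ≈ 25.000 × 0.1406 ≈ 3.515 mcg/mL.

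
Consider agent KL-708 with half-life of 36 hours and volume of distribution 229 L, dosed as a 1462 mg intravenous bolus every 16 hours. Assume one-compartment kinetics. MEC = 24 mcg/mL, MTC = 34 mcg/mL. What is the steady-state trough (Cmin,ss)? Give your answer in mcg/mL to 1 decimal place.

17.7 mcg/mL

Over one 16-h interval, 16/36 ≈ 0.44444 half-lives elapse, leaving f ≈ 0.7349 of each dose.
At steady state, accumulation factor R = 1/(1 − e^(−kτ)) ≈ 3.7722.
Single-dose peak C₀ = D/Vd = 1462/229 ≈ 6.384 mcg/mL.
Steady-state peak Cmax,ss = C₀·R ≈ 6.384 × 3.7722 ≈ 24.082 mcg/mL.
One interval later, Cmin,ss = Cmax,ss·e^(−kτ) ≈ 24.082 × 0.7349 ≈ 17.698 mcg/mL.
Trough 17.7 mcg/mL vs MEC 24 mcg/mL: subtherapeutic.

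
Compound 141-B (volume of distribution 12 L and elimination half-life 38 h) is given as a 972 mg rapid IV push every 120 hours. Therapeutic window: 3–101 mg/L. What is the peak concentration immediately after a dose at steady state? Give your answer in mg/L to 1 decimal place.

k = ln2/t½ = ln2/38 ≈ 0.018241 h⁻¹; fraction remaining f = e^(−kτ) = e^(−0.018241×120) ≈ 0.1120.
Accumulation ratio R = 1/(1 − f) ≈ 1/0.8880 ≈ 1.1261.
Single-dose peak C₀ = D/Vd = 972/12 ≈ 81.000 mg/L.
Steady-state peak Cmax,ss = C₀·R ≈ 81.000 × 1.1261 ≈ 91.214 mg/L.
Peak 91.2 mg/L vs MTC 101 mg/L: below toxic threshold.

91.2 mg/L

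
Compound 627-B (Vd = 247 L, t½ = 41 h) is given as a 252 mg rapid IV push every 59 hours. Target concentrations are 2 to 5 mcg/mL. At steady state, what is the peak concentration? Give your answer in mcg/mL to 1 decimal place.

1.6 mcg/mL

k = ln2/t½ = ln2/41 ≈ 0.016906 h⁻¹; fraction remaining f = e^(−kτ) = e^(−0.016906×59) ≈ 0.3688.
Accumulation ratio R = 1/(1 − f) ≈ 1/0.6312 ≈ 1.5843.
Single-dose peak C₀ = D/Vd = 252/247 ≈ 1.020 mcg/mL.
Steady-state peak Cmax,ss = C₀·R ≈ 1.020 × 1.5843 ≈ 1.616 mcg/mL.
Peak 1.6 mcg/mL vs MTC 5 mcg/mL: below toxic threshold.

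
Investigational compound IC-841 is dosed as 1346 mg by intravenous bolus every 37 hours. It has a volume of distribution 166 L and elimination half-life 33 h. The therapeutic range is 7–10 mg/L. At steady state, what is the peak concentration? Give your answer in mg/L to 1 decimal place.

Over one 37-h interval, 37/33 ≈ 1.1212 half-lives elapse, leaving f ≈ 0.4597 of each dose.
Accumulation ratio R = 1/(1 − f) ≈ 1/0.5403 ≈ 1.8508.
Single-dose peak C₀ = D/Vd = 1346/166 ≈ 8.108 mg/L.
Steady-state peak Cmax,ss = C₀·R ≈ 8.108 × 1.8508 ≈ 15.006 mg/L.
Peak 15.0 mg/L vs MTC 10 mg/L: exceeds toxic threshold.

15.0 mg/L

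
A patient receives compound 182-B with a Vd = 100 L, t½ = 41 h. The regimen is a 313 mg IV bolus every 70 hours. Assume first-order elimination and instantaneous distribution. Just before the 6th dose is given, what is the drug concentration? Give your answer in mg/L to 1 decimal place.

f = (1/2)^(τ/t½) = (1/2)^(70/41) ≈ 0.3062.
C₀ = D/Vd = 313/100 ≈ 3.130 mg/L.
Before the 6th dose, 5 doses have been given. Superposition: Cmin = C₀·(f + f² + … + f^5).
≈ 3.130 × (0.3062 + 0.0938 + 0.0287 + 0.0088 + 0.0027) ≈ 3.130 × 0.4402 ≈ 1.378 mg/L.

1.4 mg/L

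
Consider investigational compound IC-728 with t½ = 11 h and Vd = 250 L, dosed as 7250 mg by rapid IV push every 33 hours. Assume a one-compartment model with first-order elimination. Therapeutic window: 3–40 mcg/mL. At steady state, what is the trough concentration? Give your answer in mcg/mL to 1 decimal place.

4.1 mcg/mL

τ = 33 h = 3 half-lives, so f = (1/2)^3 = 0.125.
Accumulation ratio R = 1/(1 − f) = 1/0.875 = 8/7.
Single-dose peak C₀ = D/Vd = 7250/250 = 29 mcg/mL.
Steady-state peak Cmax,ss = C₀·R = 29 × 8/7 ≈ 33.143 mcg/mL.
Steady-state trough Cmin,ss = Cmax,ss·f ≈ 33.143 × 0.125 ≈ 4.143 mcg/mL.
Trough 4.1 mcg/mL vs MEC 3 mcg/mL: adequate.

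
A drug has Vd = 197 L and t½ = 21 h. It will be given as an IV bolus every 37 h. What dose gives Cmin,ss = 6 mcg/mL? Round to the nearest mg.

τ/t½ = 37/21 ≈ 1.7619, so f = (1/2)^(37/21) ≈ 0.294859.
Cmin,ss = (D/Vd)·f/(1−f), so D = Cmin,ss·Vd·(1−f)/f.
D = 6 × 197 × (1−f)/f ≈ 6 × 197 × 2.39145 ≈ 2826.69 mg.

2827 mg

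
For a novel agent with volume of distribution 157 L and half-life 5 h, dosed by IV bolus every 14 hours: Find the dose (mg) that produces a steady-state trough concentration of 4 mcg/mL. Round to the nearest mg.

τ/t½ = 14/5 ≈ 2.8, so f = (1/2)^(14/5) ≈ 0.143587.
Cmin,ss = (D/Vd)·f/(1−f), so D = Cmin,ss·Vd·(1−f)/f.
D = 4 × 157 × (1−f)/f ≈ 4 × 157 × 5.96442 ≈ 3745.66 mg.

3746 mg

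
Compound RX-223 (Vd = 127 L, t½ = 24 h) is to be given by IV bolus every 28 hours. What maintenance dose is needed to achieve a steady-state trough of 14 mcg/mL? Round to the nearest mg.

2213 mg

τ/t½ = 28/24 ≈ 1.1667, so f = (1/2)^(28/24) ≈ 0.445449.
Cmin,ss = (D/Vd)·f/(1−f), so D = Cmin,ss·Vd·(1−f)/f.
D = 14 × 127 × (1−f)/f ≈ 14 × 127 × 1.24493 ≈ 2213.49 mg.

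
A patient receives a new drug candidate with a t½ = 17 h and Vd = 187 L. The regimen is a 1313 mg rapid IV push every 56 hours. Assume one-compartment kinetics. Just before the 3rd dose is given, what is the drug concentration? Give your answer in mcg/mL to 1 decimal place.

f = (1/2)^(τ/t½) = (1/2)^(56/17) ≈ 0.1019.
C₀ = D/Vd = 1313/187 ≈ 7.021 mcg/mL.
Before the 3rd dose, 2 doses have been given. Superposition: Cmin = C₀·(f + f²).
≈ 7.021 × (0.1019 + 0.0104) ≈ 7.021 × 0.1123 ≈ 0.788 mcg/mL.

0.8 mcg/mL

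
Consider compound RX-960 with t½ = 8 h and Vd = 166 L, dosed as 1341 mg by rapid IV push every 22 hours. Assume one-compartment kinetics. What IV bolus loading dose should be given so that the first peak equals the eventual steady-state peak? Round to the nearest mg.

f = (1/2)^(22/8) ≈ 0.148651; accumulation ratio R = 1/(1−f) ≈ 1.17461.
Loading dose to hit Cmax,ss on first dose: D_load = D_maint·R ≈ 1341 × 1.17461 ≈ 1575.15 mg.

1575 mg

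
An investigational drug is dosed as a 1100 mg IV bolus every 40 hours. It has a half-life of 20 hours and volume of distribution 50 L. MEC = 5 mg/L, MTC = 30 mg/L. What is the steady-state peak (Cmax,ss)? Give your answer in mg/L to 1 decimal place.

29.3 mg/L

The dosing interval is 2 half-lives, so f = 2^(−2) = 0.25.
Accumulation ratio R = 1/(1 − f) = 1/0.75 = 4/3.
Single-dose peak C₀ = D/Vd = 1100/50 = 22 mg/L.
Steady-state peak Cmax,ss = C₀·R = 22 × 4/3 ≈ 29.333 mg/L.
Peak 29.3 mg/L vs MTC 30 mg/L: below toxic threshold.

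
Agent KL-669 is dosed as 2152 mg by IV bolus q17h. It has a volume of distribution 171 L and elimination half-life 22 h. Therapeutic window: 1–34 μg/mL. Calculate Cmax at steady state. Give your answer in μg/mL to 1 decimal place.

τ/t½ = 17/22 ≈ 0.77273, so fraction remaining f = (1/2)^(17/22) ≈ 0.5853.
At steady state, accumulation factor R = 1/(1 − e^(−kτ)) ≈ 2.4114.
Single-dose peak C₀ = D/Vd = 2152/171 ≈ 12.585 μg/mL.
Cmax,ss = C₀/(1 − f) ≈ 12.585/0.4147 ≈ 30.347 μg/mL.
Peak 30.3 μg/mL vs MTC 34 μg/mL: below toxic threshold.

30.3 μg/mL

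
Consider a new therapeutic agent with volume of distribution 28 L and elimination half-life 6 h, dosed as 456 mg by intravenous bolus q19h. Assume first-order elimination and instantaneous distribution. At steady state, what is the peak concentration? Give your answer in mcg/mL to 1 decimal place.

18.3 mcg/mL

Over one 19-h interval, 19/6 ≈ 3.1667 half-lives elapse, leaving f ≈ 0.1114 of each dose.
At steady state, accumulation factor R = 1/(1 − e^(−kτ)) ≈ 1.1254.
Each bolus raises the concentration by D/Vd = 456/28 ≈ 16.286 mcg/mL.
Steady-state peak Cmax,ss = C₀·R ≈ 16.286 × 1.1254 ≈ 18.328 mcg/mL.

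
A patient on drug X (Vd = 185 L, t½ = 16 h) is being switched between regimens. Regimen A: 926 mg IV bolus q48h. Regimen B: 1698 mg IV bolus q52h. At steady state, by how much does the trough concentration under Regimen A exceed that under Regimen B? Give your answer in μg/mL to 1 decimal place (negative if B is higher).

Regimen A: f = (1/2)^(48/16) ≈ 0.1250; Cmin,ss = (926/185)·f/(1−f) ≈ 0.715 μg/mL.
Regimen B: f = (1/2)^(52/16) ≈ 0.1051; Cmin,ss = (1698/185)·f/(1−f) ≈ 1.078 μg/mL.
Difference ≈ 0.715 − 1.078 ≈ -0.363 μg/mL.

-0.4 μg/mL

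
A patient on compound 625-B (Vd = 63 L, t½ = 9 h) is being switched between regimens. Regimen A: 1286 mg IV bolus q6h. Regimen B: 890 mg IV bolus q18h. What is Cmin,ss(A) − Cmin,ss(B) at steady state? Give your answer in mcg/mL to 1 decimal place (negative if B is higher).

Regimen A: f = (1/2)^(6/9) ≈ 0.6300; Cmin,ss = (1286/63)·f/(1−f) ≈ 34.757 mcg/mL.
Regimen B: f = (1/2)^(18/9) ≈ 0.2500; Cmin,ss = (890/63)·f/(1−f) ≈ 4.709 mcg/mL.
Difference ≈ 34.757 − 4.709 ≈ 30.048 mcg/mL.

30.0 mcg/mL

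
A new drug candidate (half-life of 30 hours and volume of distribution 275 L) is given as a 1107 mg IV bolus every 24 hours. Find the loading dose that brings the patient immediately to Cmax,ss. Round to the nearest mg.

2601 mg

f = (1/2)^(24/30) ≈ 0.574349; accumulation ratio R = 1/(1−f) ≈ 2.34934.
Loading dose to hit Cmax,ss on first dose: D_load = D_maint·R ≈ 1107 × 2.34934 ≈ 2600.72 mg.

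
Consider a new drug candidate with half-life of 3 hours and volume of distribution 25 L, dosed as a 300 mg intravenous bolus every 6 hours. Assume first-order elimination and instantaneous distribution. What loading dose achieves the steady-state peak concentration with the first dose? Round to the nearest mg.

400 mg

f = (1/2)^(6/3) ≈ 0.250000; accumulation ratio R = 1/(1−f) ≈ 1.33333.
Loading dose to hit Cmax,ss on first dose: D_load = D_maint·R ≈ 300 × 1.33333 ≈ 400.00 mg.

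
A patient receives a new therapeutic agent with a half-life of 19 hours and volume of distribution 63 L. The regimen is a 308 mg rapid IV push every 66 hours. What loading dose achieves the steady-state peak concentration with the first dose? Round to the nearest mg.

f = (1/2)^(66/19) ≈ 0.090015; accumulation ratio R = 1/(1−f) ≈ 1.09892.
Loading dose to hit Cmax,ss on first dose: D_load = D_maint·R ≈ 308 × 1.09892 ≈ 338.47 mg.

338 mg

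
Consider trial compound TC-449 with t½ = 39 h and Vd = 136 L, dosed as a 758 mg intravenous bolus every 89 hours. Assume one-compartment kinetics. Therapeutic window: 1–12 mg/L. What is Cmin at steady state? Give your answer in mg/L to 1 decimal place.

Over one 89-h interval, 89/39 ≈ 2.2821 half-lives elapse, leaving f ≈ 0.2056 of each dose.
Accumulation ratio R = 1/(1 − f) ≈ 1/0.7944 ≈ 1.2588.
Each bolus raises the concentration by D/Vd = 758/136 ≈ 5.574 mg/L.
Steady-state peak Cmax,ss = C₀·R ≈ 5.574 × 1.2588 ≈ 7.017 mg/L.
One interval later, Cmin,ss = Cmax,ss·e^(−kτ) ≈ 7.017 × 0.2056 ≈ 1.443 mg/L.
Trough 1.4 mg/L vs MEC 1 mg/L: adequate.

1.4 mg/L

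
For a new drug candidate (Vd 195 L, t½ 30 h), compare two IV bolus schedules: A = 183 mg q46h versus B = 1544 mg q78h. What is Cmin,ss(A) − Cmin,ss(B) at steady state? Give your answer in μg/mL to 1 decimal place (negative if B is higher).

Regimen A: f = (1/2)^(46/30) ≈ 0.3455; Cmin,ss = (183/195)·f/(1−f) ≈ 0.495 μg/mL.
Regimen B: f = (1/2)^(78/30) ≈ 0.1649; Cmin,ss = (1544/195)·f/(1−f) ≈ 1.563 μg/mL.
Difference ≈ 0.495 − 1.563 ≈ -1.068 μg/mL.

-1.1 μg/mL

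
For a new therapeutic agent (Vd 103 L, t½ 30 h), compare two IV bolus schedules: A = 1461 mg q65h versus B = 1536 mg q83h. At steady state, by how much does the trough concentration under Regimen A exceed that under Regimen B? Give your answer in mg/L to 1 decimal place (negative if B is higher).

1.5 mg/L

Regimen A: f = (1/2)^(65/30) ≈ 0.2227; Cmin,ss = (1461/103)·f/(1−f) ≈ 4.064 mg/L.
Regimen B: f = (1/2)^(83/30) ≈ 0.1469; Cmin,ss = (1536/103)·f/(1−f) ≈ 2.568 mg/L.
Difference ≈ 4.064 − 2.568 ≈ 1.496 mg/L.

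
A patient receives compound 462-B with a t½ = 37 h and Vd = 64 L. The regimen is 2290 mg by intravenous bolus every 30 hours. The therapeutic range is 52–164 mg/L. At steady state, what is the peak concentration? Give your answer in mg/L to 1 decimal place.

83.2 mg/L

k = ln2/t½ = ln2/37 ≈ 0.018734 h⁻¹; fraction remaining f = e^(−kτ) = e^(−0.018734×30) ≈ 0.5701.
Accumulation ratio R = 1/(1 − f) ≈ 1/0.4299 ≈ 2.3261.
Single-dose peak C₀ = D/Vd = 2290/64 ≈ 35.781 mg/L.
Steady-state peak Cmax,ss = C₀·R ≈ 35.781 × 2.3261 ≈ 83.230 mg/L.
Peak 83.2 mg/L vs MTC 164 mg/L: below toxic threshold.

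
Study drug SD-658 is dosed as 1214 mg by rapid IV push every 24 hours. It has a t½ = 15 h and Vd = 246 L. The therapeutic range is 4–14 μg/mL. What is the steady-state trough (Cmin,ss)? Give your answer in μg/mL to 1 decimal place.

2.4 μg/mL

k = ln2/t½ = ln2/15 ≈ 0.046210 h⁻¹; fraction remaining f = e^(−kτ) = e^(−0.046210×24) ≈ 0.3299.
At steady state, accumulation factor R = 1/(1 − e^(−kτ)) ≈ 1.4923.
Each bolus raises the concentration by D/Vd = 1214/246 ≈ 4.935 μg/mL.
Cmax,ss = C₀/(1 − f) ≈ 4.935/0.6701 ≈ 7.365 μg/mL.
Steady-state trough Cmin,ss = Cmax,ss·f ≈ 7.365 × 0.3299 ≈ 2.430 μg/mL.
Trough 2.4 μg/mL vs MEC 4 μg/mL: subtherapeutic.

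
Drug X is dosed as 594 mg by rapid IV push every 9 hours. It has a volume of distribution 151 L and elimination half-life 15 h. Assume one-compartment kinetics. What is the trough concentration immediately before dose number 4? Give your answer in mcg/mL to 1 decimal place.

5.4 mcg/mL

f = (1/2)^(τ/t½) = (1/2)^(9/15) ≈ 0.6598.
C₀ = D/Vd = 594/151 ≈ 3.934 mcg/mL.
Before the 4th dose, 3 doses have been given. Superposition: Cmin = C₀·(f + f² + … + f^3).
≈ 3.934 × (0.6598 + 0.4353 + 0.2872) ≈ 3.934 × 1.3823 ≈ 5.438 mcg/mL.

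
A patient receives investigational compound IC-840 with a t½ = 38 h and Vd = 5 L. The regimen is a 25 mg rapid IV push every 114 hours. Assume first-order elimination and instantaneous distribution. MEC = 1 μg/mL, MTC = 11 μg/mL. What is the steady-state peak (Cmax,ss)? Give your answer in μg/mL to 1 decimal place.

The dosing interval is 3 half-lives, so f = 2^(−3) = 0.125.
At steady state, R = 1/(1 − 0.125) = 8/7.
Single-dose peak C₀ = D/Vd = 25/5 = 5 μg/mL.
Steady-state peak Cmax,ss = C₀·R = 5 × 8/7 ≈ 5.714 μg/mL.
Peak 5.7 μg/mL vs MTC 11 μg/mL: below toxic threshold.

5.7 μg/mL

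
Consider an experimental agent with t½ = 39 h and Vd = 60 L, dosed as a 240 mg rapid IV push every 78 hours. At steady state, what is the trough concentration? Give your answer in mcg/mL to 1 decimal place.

τ = 78 h = 2 half-lives, so f = (1/2)^2 = 0.25.
At steady state, R = 1/(1 − 0.25) = 4/3.
Single-dose peak C₀ = D/Vd = 240/60 = 4 mcg/mL.
Steady-state peak Cmax,ss = C₀·R = 4 × 4/3 ≈ 5.333 mcg/mL.
Steady-state trough Cmin,ss = Cmax,ss·f ≈ 5.333 × 0.25 ≈ 1.333 mcg/mL.

1.3 mcg/mL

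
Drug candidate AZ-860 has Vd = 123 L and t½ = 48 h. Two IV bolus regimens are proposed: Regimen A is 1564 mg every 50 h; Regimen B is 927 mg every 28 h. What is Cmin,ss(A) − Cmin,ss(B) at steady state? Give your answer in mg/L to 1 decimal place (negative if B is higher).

-3.1 mg/L

Regimen A: f = (1/2)^(50/48) ≈ 0.4858; Cmin,ss = (1564/123)·f/(1−f) ≈ 12.013 mg/L.
Regimen B: f = (1/2)^(28/48) ≈ 0.6674; Cmin,ss = (927/123)·f/(1−f) ≈ 15.123 mg/L.
Difference ≈ 12.013 − 15.123 ≈ -3.110 mg/L.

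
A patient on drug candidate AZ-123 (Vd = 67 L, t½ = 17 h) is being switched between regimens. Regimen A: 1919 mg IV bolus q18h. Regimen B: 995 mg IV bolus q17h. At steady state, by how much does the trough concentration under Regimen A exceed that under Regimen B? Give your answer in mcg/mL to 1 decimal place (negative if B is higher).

Regimen A: f = (1/2)^(18/17) ≈ 0.4800; Cmin,ss = (1919/67)·f/(1−f) ≈ 26.439 mcg/mL.
Regimen B: f = (1/2)^(17/17) ≈ 0.5000; Cmin,ss = (995/67)·f/(1−f) ≈ 14.851 mcg/mL.
Difference ≈ 26.439 − 14.851 ≈ 11.588 mcg/mL.

11.6 mcg/mL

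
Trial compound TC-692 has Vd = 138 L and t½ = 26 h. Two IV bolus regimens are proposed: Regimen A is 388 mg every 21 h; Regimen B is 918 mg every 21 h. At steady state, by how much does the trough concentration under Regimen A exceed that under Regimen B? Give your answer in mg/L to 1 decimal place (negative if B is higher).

-5.1 mg/L

Regimen A: f = (1/2)^(21/26) ≈ 0.5713; Cmin,ss = (388/138)·f/(1−f) ≈ 3.747 mg/L.
Regimen B: f = (1/2)^(21/26) ≈ 0.5713; Cmin,ss = (918/138)·f/(1−f) ≈ 8.865 mg/L.
Difference ≈ 3.747 − 8.865 ≈ -5.118 mg/L.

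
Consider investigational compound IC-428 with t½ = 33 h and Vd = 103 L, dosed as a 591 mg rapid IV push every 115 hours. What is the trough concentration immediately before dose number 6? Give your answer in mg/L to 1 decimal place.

0.6 mg/L

f = (1/2)^(τ/t½) = (1/2)^(115/33) ≈ 0.0893.
C₀ = D/Vd = 591/103 ≈ 5.738 mg/L.
Before the 6th dose, 5 doses have been given. Superposition: Cmin = C₀·(f + f² + … + f^5).
≈ 5.738 × (0.0893 + 0.0080 + 0.0007 + 0.0001 + 0.0000) ≈ 5.738 × 0.0981 ≈ 0.563 mg/L.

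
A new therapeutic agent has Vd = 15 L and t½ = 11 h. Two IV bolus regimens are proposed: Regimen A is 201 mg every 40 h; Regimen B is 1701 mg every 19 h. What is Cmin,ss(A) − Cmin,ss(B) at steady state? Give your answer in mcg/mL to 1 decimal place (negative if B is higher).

Regimen A: f = (1/2)^(40/11) ≈ 0.0804; Cmin,ss = (201/15)·f/(1−f) ≈ 1.172 mcg/mL.
Regimen B: f = (1/2)^(19/11) ≈ 0.3020; Cmin,ss = (1701/15)·f/(1−f) ≈ 49.064 mcg/mL.
Difference ≈ 1.172 − 49.064 ≈ -47.892 mcg/mL.

-47.9 mcg/mL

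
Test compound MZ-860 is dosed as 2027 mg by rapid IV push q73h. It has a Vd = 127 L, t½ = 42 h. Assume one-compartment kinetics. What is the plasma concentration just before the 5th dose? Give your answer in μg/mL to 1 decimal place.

f = (1/2)^(τ/t½) = (1/2)^(73/42) ≈ 0.2998.
C₀ = D/Vd = 2027/127 ≈ 15.961 μg/mL.
Before the 5th dose, 4 doses have been given. Superposition: Cmin = C₀·(f + f² + … + f^4).
≈ 15.961 × (0.2998 + 0.0899 + 0.0269 + 0.0081) ≈ 15.961 × 0.4247 ≈ 6.779 μg/mL.

6.8 μg/mL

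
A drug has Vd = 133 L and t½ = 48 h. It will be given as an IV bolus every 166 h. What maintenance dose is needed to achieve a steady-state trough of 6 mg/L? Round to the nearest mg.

7973 mg

τ/t½ = 166/48 ≈ 3.4583, so f = (1/2)^(166/48) ≈ 0.090978.
Cmin,ss = (D/Vd)·f/(1−f), so D = Cmin,ss·Vd·(1−f)/f.
D = 6 × 133 × (1−f)/f ≈ 6 × 133 × 9.99167 ≈ 7973.35 mg.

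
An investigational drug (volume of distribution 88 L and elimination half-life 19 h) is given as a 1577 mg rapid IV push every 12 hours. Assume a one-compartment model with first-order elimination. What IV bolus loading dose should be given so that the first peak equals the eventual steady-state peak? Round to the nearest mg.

4448 mg

f = (1/2)^(12/19) ≈ 0.645470; accumulation ratio R = 1/(1−f) ≈ 2.82064.
Loading dose to hit Cmax,ss on first dose: D_load = D_maint·R ≈ 1577 × 2.82064 ≈ 4448.15 mg.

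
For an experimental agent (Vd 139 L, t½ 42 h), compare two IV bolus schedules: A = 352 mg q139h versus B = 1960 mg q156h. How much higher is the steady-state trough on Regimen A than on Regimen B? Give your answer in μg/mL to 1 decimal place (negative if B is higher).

-0.9 μg/mL

Regimen A: f = (1/2)^(139/42) ≈ 0.1009; Cmin,ss = (352/139)·f/(1−f) ≈ 0.284 μg/mL.
Regimen B: f = (1/2)^(156/42) ≈ 0.0762; Cmin,ss = (1960/139)·f/(1−f) ≈ 1.163 μg/mL.
Difference ≈ 0.284 − 1.163 ≈ -0.879 μg/mL.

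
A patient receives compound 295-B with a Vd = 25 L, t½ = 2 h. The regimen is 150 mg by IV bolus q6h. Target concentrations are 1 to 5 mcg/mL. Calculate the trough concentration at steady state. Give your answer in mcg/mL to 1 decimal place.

0.9 mcg/mL

The dosing interval is 3 half-lives, so f = 2^(−3) = 0.125.
At steady state, R = 1/(1 − 0.125) = 8/7.
Single-dose peak C₀ = D/Vd = 150/25 = 6 mcg/mL.
Steady-state peak Cmax,ss = C₀·R = 6 × 8/7 ≈ 6.857 mcg/mL.
Steady-state trough Cmin,ss = Cmax,ss·f ≈ 6.857 × 0.125 ≈ 0.857 mcg/mL.
Trough 0.9 mcg/mL vs MEC 1 mcg/mL: subtherapeutic.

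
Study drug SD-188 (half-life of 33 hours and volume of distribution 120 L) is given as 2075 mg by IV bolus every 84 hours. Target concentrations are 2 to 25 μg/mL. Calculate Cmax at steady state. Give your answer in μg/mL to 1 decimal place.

τ/t½ = 84/33 ≈ 2.5455, so fraction remaining f = (1/2)^(84/33) ≈ 0.1713.
At steady state, accumulation factor R = 1/(1 − e^(−kτ)) ≈ 1.2067.
Single-dose peak C₀ = D/Vd = 2075/120 ≈ 17.292 μg/mL.
Cmax,ss = C₀/(1 − f) ≈ 17.292/0.8287 ≈ 20.866 μg/mL.
Peak 20.9 μg/mL vs MTC 25 μg/mL: below toxic threshold.

20.9 μg/mL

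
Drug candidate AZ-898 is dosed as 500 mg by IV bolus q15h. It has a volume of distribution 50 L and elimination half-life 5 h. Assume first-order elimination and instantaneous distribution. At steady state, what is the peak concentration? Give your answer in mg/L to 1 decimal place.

The dosing interval is 3 half-lives, so f = 2^(−3) = 0.125.
At steady state, R = 1/(1 − 0.125) = 8/7.
Single-dose peak C₀ = D/Vd = 500/50 = 10 mg/L.
Steady-state peak Cmax,ss = C₀·R = 10 × 8/7 ≈ 11.429 mg/L.

11.4 mg/L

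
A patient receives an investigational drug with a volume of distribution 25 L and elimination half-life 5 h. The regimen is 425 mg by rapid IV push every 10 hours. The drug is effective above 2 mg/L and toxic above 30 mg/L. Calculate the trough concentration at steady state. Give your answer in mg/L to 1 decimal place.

The dosing interval is 2 half-lives, so f = 2^(−2) = 0.25.
Accumulation ratio R = 1/(1 − f) = 1/0.75 = 4/3.
Single-dose peak C₀ = D/Vd = 425/25 = 17 mg/L.
Steady-state peak Cmax,ss = C₀·R = 17 × 4/3 ≈ 22.667 mg/L.
Steady-state trough Cmin,ss = Cmax,ss·f ≈ 22.667 × 0.25 ≈ 5.667 mg/L.
Trough 5.7 mg/L vs MEC 2 mg/L: adequate.

5.7 mg/L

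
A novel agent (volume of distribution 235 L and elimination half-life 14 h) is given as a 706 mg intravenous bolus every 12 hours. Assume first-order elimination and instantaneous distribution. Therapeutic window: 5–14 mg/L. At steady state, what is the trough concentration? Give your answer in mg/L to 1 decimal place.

k = ln2/t½ = ln2/14 ≈ 0.049511 h⁻¹; fraction remaining f = e^(−kτ) = e^(−0.049511×12) ≈ 0.5520.
Each bolus raises the concentration by D/Vd = 706/235 ≈ 3.004 mg/L.
Steady-state trough Cmin,ss = C₀·f/(1−f) ≈ 3.004 × 0.5520/0.4480 ≈ 3.701 mg/L.
Trough 3.7 mg/L vs MEC 5 mg/L: subtherapeutic.

3.7 mg/L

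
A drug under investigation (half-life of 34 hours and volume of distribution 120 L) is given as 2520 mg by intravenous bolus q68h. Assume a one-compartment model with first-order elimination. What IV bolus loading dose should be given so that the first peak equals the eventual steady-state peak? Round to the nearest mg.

3360 mg

f = (1/2)^(68/34) ≈ 0.250000; accumulation ratio R = 1/(1−f) ≈ 1.33333.
Loading dose to hit Cmax,ss on first dose: D_load = D_maint·R ≈ 2520 × 1.33333 ≈ 3359.99 mg.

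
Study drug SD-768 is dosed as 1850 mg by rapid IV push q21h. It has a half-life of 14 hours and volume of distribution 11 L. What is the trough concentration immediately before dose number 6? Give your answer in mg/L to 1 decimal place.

91.5 mg/L

f = (1/2)^(τ/t½) = (1/2)^(21/14) ≈ 0.3536.
C₀ = D/Vd = 1850/11 ≈ 168.182 mg/L.
Before the 6th dose, 5 doses have been given. Superposition: Cmin = C₀·(f + f² + … + f^5).
≈ 168.182 × (0.3536 + 0.1250 + 0.0442 + 0.0156 + 0.0055) ≈ 168.182 × 0.5439 ≈ 91.474 mg/L.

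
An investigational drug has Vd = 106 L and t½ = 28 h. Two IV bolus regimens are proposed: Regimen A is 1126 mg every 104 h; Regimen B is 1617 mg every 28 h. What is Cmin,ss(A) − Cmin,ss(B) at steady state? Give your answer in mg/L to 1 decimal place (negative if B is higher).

Regimen A: f = (1/2)^(104/28) ≈ 0.0762; Cmin,ss = (1126/106)·f/(1−f) ≈ 0.876 mg/L.
Regimen B: f = (1/2)^(28/28) ≈ 0.5000; Cmin,ss = (1617/106)·f/(1−f) ≈ 15.255 mg/L.
Difference ≈ 0.876 − 15.255 ≈ -14.379 mg/L.

-14.4 mg/L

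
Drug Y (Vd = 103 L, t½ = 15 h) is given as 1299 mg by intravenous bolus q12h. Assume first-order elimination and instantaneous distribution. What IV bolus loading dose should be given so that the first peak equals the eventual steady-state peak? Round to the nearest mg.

3052 mg

f = (1/2)^(12/15) ≈ 0.574349; accumulation ratio R = 1/(1−f) ≈ 2.34934.
Loading dose to hit Cmax,ss on first dose: D_load = D_maint·R ≈ 1299 × 2.34934 ≈ 3051.79 mg.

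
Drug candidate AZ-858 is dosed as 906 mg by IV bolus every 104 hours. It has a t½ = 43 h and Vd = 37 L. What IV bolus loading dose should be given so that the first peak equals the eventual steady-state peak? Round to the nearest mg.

f = (1/2)^(104/43) ≈ 0.187037; accumulation ratio R = 1/(1−f) ≈ 1.23007.
Loading dose to hit Cmax,ss on first dose: D_load = D_maint·R ≈ 906 × 1.23007 ≈ 1114.44 mg.

1114 mg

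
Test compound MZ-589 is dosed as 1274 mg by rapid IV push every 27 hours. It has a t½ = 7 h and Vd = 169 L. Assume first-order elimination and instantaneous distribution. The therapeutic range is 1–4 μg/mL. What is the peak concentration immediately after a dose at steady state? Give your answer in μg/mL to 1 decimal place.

8.1 μg/mL

Over one 27-h interval, 27/7 ≈ 3.8571 half-lives elapse, leaving f ≈ 0.0690 of each dose.
Accumulation ratio R = 1/(1 − f) ≈ 1/0.9310 ≈ 1.0741.
Single-dose peak C₀ = D/Vd = 1274/169 ≈ 7.538 μg/mL.
Steady-state peak Cmax,ss = C₀·R ≈ 7.538 × 1.0741 ≈ 8.097 μg/mL.
Peak 8.1 μg/mL vs MTC 4 μg/mL: exceeds toxic threshold.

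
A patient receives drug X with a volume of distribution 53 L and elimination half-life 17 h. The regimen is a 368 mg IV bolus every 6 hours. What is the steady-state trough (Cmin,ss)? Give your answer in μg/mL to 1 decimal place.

25.1 μg/mL

τ/t½ = 6/17 ≈ 0.35294, so fraction remaining f = (1/2)^(6/17) ≈ 0.7830.
Each bolus raises the concentration by D/Vd = 368/53 ≈ 6.943 μg/mL.
Steady-state trough Cmin,ss = C₀·f/(1−f) ≈ 6.943 × 0.7830/0.2170 ≈ 25.052 μg/mL.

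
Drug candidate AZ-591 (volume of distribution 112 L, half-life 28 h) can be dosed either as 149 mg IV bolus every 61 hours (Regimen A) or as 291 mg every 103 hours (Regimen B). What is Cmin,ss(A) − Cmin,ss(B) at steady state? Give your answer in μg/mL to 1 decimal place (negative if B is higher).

Regimen A: f = (1/2)^(61/28) ≈ 0.2209; Cmin,ss = (149/112)·f/(1−f) ≈ 0.377 μg/mL.
Regimen B: f = (1/2)^(103/28) ≈ 0.0781; Cmin,ss = (291/112)·f/(1−f) ≈ 0.220 μg/mL.
Difference ≈ 0.377 − 0.220 ≈ 0.157 μg/mL.

0.2 μg/mL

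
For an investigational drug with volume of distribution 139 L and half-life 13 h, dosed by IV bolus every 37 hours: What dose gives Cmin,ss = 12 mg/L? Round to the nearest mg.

10326 mg

τ/t½ = 37/13 ≈ 2.8462, so f = (1/2)^(37/13) ≈ 0.139066.
Cmin,ss = (D/Vd)·f/(1−f), so D = Cmin,ss·Vd·(1−f)/f.
D = 12 × 139 × (1−f)/f ≈ 12 × 139 × 6.19083 ≈ 10326.30 mg.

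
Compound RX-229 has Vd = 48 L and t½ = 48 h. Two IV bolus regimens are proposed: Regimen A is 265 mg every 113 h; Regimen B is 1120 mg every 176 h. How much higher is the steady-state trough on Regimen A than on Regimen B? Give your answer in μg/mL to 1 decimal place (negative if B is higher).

-0.7 μg/mL

Regimen A: f = (1/2)^(113/48) ≈ 0.1956; Cmin,ss = (265/48)·f/(1−f) ≈ 1.342 μg/mL.
Regimen B: f = (1/2)^(176/48) ≈ 0.0787; Cmin,ss = (1120/48)·f/(1−f) ≈ 1.993 μg/mL.
Difference ≈ 1.342 − 1.993 ≈ -0.651 μg/mL.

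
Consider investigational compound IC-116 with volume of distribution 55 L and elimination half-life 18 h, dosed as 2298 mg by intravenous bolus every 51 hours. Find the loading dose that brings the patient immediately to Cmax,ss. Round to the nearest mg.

f = (1/2)^(51/18) ≈ 0.140308; accumulation ratio R = 1/(1−f) ≈ 1.16321.
Loading dose to hit Cmax,ss on first dose: D_load = D_maint·R ≈ 2298 × 1.16321 ≈ 2673.06 mg.

2673 mg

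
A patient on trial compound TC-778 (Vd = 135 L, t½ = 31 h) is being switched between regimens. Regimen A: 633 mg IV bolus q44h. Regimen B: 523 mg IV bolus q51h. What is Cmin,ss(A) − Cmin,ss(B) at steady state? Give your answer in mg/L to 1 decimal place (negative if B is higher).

1.0 mg/L

Regimen A: f = (1/2)^(44/31) ≈ 0.3739; Cmin,ss = (633/135)·f/(1−f) ≈ 2.800 mg/L.
Regimen B: f = (1/2)^(51/31) ≈ 0.3197; Cmin,ss = (523/135)·f/(1−f) ≈ 1.821 mg/L.
Difference ≈ 2.800 − 1.821 ≈ 0.979 mg/L.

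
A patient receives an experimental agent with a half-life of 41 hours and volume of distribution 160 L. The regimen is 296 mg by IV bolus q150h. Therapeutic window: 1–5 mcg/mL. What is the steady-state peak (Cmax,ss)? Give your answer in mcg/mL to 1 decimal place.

2.0 mcg/mL

τ/t½ = 150/41 ≈ 3.6585, so fraction remaining f = (1/2)^(150/41) ≈ 0.0792.
Accumulation ratio R = 1/(1 − f) ≈ 1/0.9208 ≈ 1.0860.
Single-dose peak C₀ = D/Vd = 296/160 ≈ 1.850 mcg/mL.
Steady-state peak Cmax,ss = C₀·R ≈ 1.850 × 1.0860 ≈ 2.009 mcg/mL.
Peak 2.0 mcg/mL vs MTC 5 mcg/mL: below toxic threshold.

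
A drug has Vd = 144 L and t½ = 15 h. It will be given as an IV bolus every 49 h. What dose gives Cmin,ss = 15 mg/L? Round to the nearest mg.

18628 mg

τ/t½ = 49/15 ≈ 3.2667, so f = (1/2)^(49/15) ≈ 0.103905.
Cmin,ss = (D/Vd)·f/(1−f), so D = Cmin,ss·Vd·(1−f)/f.
D = 15 × 144 × (1−f)/f ≈ 15 × 144 × 8.62418 ≈ 18628.23 mg.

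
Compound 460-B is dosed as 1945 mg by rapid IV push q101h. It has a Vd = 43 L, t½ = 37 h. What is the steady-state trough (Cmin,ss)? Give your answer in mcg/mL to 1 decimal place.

τ/t½ = 101/37 ≈ 2.7297, so fraction remaining f = (1/2)^(101/37) ≈ 0.1508.
Accumulation ratio R = 1/(1 − f) ≈ 1/0.8492 ≈ 1.1776.
Each bolus raises the concentration by D/Vd = 1945/43 ≈ 45.233 mcg/mL.
Steady-state peak Cmax,ss = C₀·R ≈ 45.233 × 1.1776 ≈ 53.266 mcg/mL.
Steady-state trough Cmin,ss = Cmax,ss·f ≈ 53.266 × 0.1508 ≈ 8.033 mcg/mL.

8.0 mcg/mL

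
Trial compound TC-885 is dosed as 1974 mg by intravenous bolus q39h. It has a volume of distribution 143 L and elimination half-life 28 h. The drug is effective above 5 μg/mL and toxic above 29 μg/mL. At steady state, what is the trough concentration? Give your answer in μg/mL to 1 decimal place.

τ/t½ = 39/28 ≈ 1.3929, so fraction remaining f = (1/2)^(39/28) ≈ 0.3808.
At steady state, accumulation factor R = 1/(1 − e^(−kτ)) ≈ 1.6150.
Each bolus raises the concentration by D/Vd = 1974/143 ≈ 13.804 μg/mL.
Cmax,ss = C₀/(1 − f) ≈ 13.804/0.6192 ≈ 22.293 μg/mL.
One interval later, Cmin,ss = Cmax,ss·e^(−kτ) ≈ 22.293 × 0.3808 ≈ 8.489 μg/mL.
Trough 8.5 μg/mL vs MEC 5 μg/mL: adequate.

8.5 μg/mL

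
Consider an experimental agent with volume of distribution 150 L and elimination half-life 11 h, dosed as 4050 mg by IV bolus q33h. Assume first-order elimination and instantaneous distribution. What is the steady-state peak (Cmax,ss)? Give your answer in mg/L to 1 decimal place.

30.9 mg/L

τ = 33 h = 3 half-lives, so f = (1/2)^3 = 0.125.
At steady state, R = 1/(1 − 0.125) = 8/7.
Single-dose peak C₀ = D/Vd = 4050/150 = 27 mg/L.
Steady-state peak Cmax,ss = C₀·R = 27 × 8/7 ≈ 30.857 mg/L.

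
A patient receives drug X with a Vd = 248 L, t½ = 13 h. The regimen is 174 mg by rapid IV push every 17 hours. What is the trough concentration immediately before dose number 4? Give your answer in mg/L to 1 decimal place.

0.4 mg/L

f = (1/2)^(τ/t½) = (1/2)^(17/13) ≈ 0.4040.
C₀ = D/Vd = 174/248 ≈ 0.702 mg/L.
Before the 4th dose, 3 doses have been given. Superposition: Cmin = C₀·(f + f² + … + f^3).
≈ 0.702 × (0.4040 + 0.1632 + 0.0659) ≈ 0.702 × 0.6331 ≈ 0.444 mg/L.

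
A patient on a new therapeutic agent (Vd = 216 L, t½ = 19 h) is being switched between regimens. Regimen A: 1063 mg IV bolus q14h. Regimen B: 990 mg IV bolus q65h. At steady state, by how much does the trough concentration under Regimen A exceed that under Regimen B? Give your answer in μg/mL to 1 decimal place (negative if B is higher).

Regimen A: f = (1/2)^(14/19) ≈ 0.6001; Cmin,ss = (1063/216)·f/(1−f) ≈ 7.385 μg/mL.
Regimen B: f = (1/2)^(65/19) ≈ 0.0934; Cmin,ss = (990/216)·f/(1−f) ≈ 0.472 μg/mL.
Difference ≈ 7.385 − 0.472 ≈ 6.913 μg/mL.

6.9 μg/mL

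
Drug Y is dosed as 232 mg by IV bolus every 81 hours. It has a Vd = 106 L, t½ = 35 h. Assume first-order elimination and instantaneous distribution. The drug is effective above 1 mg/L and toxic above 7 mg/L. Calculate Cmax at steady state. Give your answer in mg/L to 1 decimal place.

2.7 mg/L

Over one 81-h interval, 81/35 ≈ 2.3143 half-lives elapse, leaving f ≈ 0.2011 of each dose.
Accumulation ratio R = 1/(1 − f) ≈ 1/0.7989 ≈ 1.2517.
Each bolus raises the concentration by D/Vd = 232/106 ≈ 2.189 mg/L.
Cmax,ss = C₀/(1 − f) ≈ 2.189/0.7989 ≈ 2.740 mg/L.
Peak 2.7 mg/L vs MTC 7 mg/L: below toxic threshold.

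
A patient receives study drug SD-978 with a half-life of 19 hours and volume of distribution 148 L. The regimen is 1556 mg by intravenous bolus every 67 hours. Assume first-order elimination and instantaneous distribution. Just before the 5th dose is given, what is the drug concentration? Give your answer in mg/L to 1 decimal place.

f = (1/2)^(τ/t½) = (1/2)^(67/19) ≈ 0.0868.
C₀ = D/Vd = 1556/148 ≈ 10.514 mg/L.
Before the 5th dose, 4 doses have been given. Superposition: Cmin = C₀·(f + f² + … + f^4).
≈ 10.514 × (0.0868 + 0.0075 + 0.0007 + 0.0001) ≈ 10.514 × 0.0951 ≈ 1.000 mg/L.

1.0 mg/L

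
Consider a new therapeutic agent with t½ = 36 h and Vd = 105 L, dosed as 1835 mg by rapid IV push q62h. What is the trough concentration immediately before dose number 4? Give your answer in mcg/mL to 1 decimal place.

f = (1/2)^(τ/t½) = (1/2)^(62/36) ≈ 0.3031.
C₀ = D/Vd = 1835/105 ≈ 17.476 mcg/mL.
Before the 4th dose, 3 doses have been given. Superposition: Cmin = C₀·(f + f² + … + f^3).
≈ 17.476 × (0.3031 + 0.0919 + 0.0278) ≈ 17.476 × 0.4228 ≈ 7.389 mcg/mL.

7.4 mcg/mL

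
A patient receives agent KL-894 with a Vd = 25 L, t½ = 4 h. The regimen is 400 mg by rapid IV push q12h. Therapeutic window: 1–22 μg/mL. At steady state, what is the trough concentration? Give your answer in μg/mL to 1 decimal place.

2.3 μg/mL

The dosing interval is 3 half-lives, so f = 2^(−3) = 0.125.
Accumulation ratio R = 1/(1 − f) = 1/0.875 = 8/7.
Single-dose peak C₀ = D/Vd = 400/25 = 16 μg/mL.
Steady-state peak Cmax,ss = C₀·R = 16 × 8/7 ≈ 18.286 μg/mL.
Steady-state trough Cmin,ss = Cmax,ss·f ≈ 18.286 × 0.125 ≈ 2.286 μg/mL.
Trough 2.3 μg/mL vs MEC 1 μg/mL: adequate.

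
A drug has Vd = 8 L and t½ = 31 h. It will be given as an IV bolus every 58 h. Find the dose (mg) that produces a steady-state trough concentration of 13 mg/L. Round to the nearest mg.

276 mg

τ/t½ = 58/31 ≈ 1.871, so f = (1/2)^(58/31) ≈ 0.273390.
Cmin,ss = (D/Vd)·f/(1−f), so D = Cmin,ss·Vd·(1−f)/f.
D = 13 × 8 × (1−f)/f ≈ 13 × 8 × 2.65778 ≈ 276.41 mg.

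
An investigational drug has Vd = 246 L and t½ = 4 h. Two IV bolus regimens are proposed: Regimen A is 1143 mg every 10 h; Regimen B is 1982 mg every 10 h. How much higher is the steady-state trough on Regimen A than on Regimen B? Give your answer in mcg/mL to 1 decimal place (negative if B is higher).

-0.7 mcg/mL

Regimen A: f = (1/2)^(10/4) ≈ 0.1768; Cmin,ss = (1143/246)·f/(1−f) ≈ 0.998 mcg/mL.
Regimen B: f = (1/2)^(10/4) ≈ 0.1768; Cmin,ss = (1982/246)·f/(1−f) ≈ 1.730 mcg/mL.
Difference ≈ 0.998 − 1.730 ≈ -0.732 mcg/mL.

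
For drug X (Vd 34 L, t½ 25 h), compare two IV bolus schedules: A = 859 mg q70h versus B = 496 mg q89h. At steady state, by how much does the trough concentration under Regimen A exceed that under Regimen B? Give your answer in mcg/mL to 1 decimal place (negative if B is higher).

2.9 mcg/mL

Regimen A: f = (1/2)^(70/25) ≈ 0.1436; Cmin,ss = (859/34)·f/(1−f) ≈ 4.236 mcg/mL.
Regimen B: f = (1/2)^(89/25) ≈ 0.0848; Cmin,ss = (496/34)·f/(1−f) ≈ 1.352 mcg/mL.
Difference ≈ 4.236 − 1.352 ≈ 2.884 mcg/mL.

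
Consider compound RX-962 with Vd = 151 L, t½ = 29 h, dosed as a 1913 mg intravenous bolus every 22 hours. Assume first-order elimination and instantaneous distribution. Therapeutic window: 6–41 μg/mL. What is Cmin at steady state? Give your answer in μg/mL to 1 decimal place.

Over one 22-h interval, 22/29 ≈ 0.75862 half-lives elapse, leaving f ≈ 0.5911 of each dose.
At steady state, accumulation factor R = 1/(1 − e^(−kτ)) ≈ 2.4456.
Single-dose peak C₀ = D/Vd = 1913/151 ≈ 12.669 μg/mL.
Steady-state peak Cmax,ss = C₀·R ≈ 12.669 × 2.4456 ≈ 30.983 μg/mL.
Steady-state trough Cmin,ss = Cmax,ss·f ≈ 30.983 × 0.5911 ≈ 18.314 μg/mL.
Trough 18.3 μg/mL vs MEC 6 μg/mL: adequate.

18.3 μg/mL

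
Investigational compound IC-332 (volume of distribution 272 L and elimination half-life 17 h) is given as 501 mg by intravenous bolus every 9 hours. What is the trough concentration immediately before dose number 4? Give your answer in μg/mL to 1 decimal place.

2.8 μg/mL

f = (1/2)^(τ/t½) = (1/2)^(9/17) ≈ 0.6928.
C₀ = D/Vd = 501/272 ≈ 1.842 μg/mL.
Before the 4th dose, 3 doses have been given. Superposition: Cmin = C₀·(f + f² + … + f^3).
≈ 1.842 × (0.6928 + 0.4800 + 0.3325) ≈ 1.842 × 1.5053 ≈ 2.773 μg/mL.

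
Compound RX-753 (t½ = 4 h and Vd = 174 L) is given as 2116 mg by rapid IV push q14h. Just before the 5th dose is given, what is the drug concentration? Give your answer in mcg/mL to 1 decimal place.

1.2 mcg/mL

f = (1/2)^(τ/t½) = (1/2)^(14/4) ≈ 0.0884.
C₀ = D/Vd = 2116/174 ≈ 12.161 mcg/mL.
Before the 5th dose, 4 doses have been given. Superposition: Cmin = C₀·(f + f² + … + f^4).
≈ 12.161 × (0.0884 + 0.0078 + 0.0007 + 0.0001) ≈ 12.161 × 0.0970 ≈ 1.180 mcg/mL.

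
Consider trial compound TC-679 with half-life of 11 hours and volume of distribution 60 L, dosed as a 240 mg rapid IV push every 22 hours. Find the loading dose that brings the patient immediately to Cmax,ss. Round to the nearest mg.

320 mg

f = (1/2)^(22/11) ≈ 0.250000; accumulation ratio R = 1/(1−f) ≈ 1.33333.
Loading dose to hit Cmax,ss on first dose: D_load = D_maint·R ≈ 240 × 1.33333 ≈ 320.00 mg.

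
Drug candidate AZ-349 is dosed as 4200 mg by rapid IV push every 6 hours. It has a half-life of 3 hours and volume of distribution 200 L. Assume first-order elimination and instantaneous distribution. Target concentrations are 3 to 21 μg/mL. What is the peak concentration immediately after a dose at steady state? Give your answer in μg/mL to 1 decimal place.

τ = 6 h = 2 half-lives, so f = (1/2)^2 = 0.25.
At steady state, R = 1/(1 − 0.25) = 4/3.
Single-dose peak C₀ = D/Vd = 4200/200 = 21 μg/mL.
Steady-state peak Cmax,ss = C₀·R = 21 × 4/3 ≈ 28.000 μg/mL.
Peak 28.0 μg/mL vs MTC 21 μg/mL: exceeds toxic threshold.

28.0 μg/mL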